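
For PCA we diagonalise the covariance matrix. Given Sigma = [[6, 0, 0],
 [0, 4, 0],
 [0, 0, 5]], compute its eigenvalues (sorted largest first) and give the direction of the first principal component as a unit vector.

Step 1 — characteristic polynomial p(λ) = det(λI - Sigma) = λ³ - tr·λ² + c_1·λ - det, where tr = trace, c_1 = sum of the principal 2×2 minors, det = det(Sigma):
  tr = 6 + 4 + 5 = 15,
  c_1 = (6·4 - (0)²) + (6·5 - (0)²) + (4·5 - (0)²) = 24 + 30 + 20 = 74,
  det = 6·(4·5 - (0)²) - (0)·((0)·5 - (0)·(0)) + (0)·((0)·(0) - 4·(0)) = 6·(20) - (0)·(0) + (0)·(0) = 120.
  So p(λ) = λ³ - 15λ² + 74λ - 120.
Step 2 — look for an integer root (rational root theorem: any rational root is an integer divisor of 120). Testing λ = 4:
  p(4) = 64 - 240 + 296 - 120 = 0  ✓
  Dividing out (λ - 4): p(λ) = (λ - 4)(λ² - 11λ + 30).
Step 3 — remaining eigenvalues from the quadratic λ² - 11λ + 30 = 0:
  Δ = 11² - 4·30 = 121 - 120 = 1,  λ = (11 ± √1)/2 = (11 ± 1)/2 = 6 or 5.
  Sorted: λ_1 = 6,  λ_2 = 5,  λ_3 = 4  (check: sum = 15 = tr ✓).

Step 4 — unit eigenvector for λ_1 = 6: v spans the null space of (Sigma - λ_1 I), whose rows are
  r_1 = (0, 0, 0),  r_2 = (0, -2, 0),  r_3 = (0, 0, -1).
  v is orthogonal to every row, so take v ∝ r_2 × r_3 = ((-2)·(-1) - (0)·(0), (0)·(0) - (0)·(-1), (0)·(0) - (-2)·(0)) = (2, 0, 0).
  Rescale (divide by 2): u = (1, 0, 0).
  ||u|| = √((1)² + (0)² + (0)²) = √(1) = 1,  v_1 = u/||u|| ≈ (1, 0, 0) (||v_1|| = 1).

λ_1 = 6,  λ_2 = 5,  λ_3 = 4;  v_1 ≈ (1, 0, 0)


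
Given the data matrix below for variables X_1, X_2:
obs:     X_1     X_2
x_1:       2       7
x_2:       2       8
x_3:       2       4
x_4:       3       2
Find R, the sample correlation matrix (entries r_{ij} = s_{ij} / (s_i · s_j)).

Step 1 — column means:
  mean(X_1) = (2 + 2 + 2 + 3) / 4 = 9/4 = 2.25
  mean(X_2) = (7 + 8 + 4 + 2) / 4 = 21/4 = 5.25

Step 2 — sample variances and covariances s[i,j] = (1/(n-1)) · Σ_k (x_{k,i} - mean_i) · (x_{k,j} - mean_j), with n-1 = 3:
  s[X_1,X_1] = ((-0.25)·(-0.25) + (-0.25)·(-0.25) + (-0.25)·(-0.25) + (0.75)·(0.75)) / 3 = 0.75/3 = 0.25
  s[X_1,X_2] = ((-0.25)·(1.75) + (-0.25)·(2.75) + (-0.25)·(-1.25) + (0.75)·(-3.25)) / 3 = -3.25/3 = -1.0833
  s[X_2,X_2] = ((1.75)·(1.75) + (2.75)·(2.75) + (-1.25)·(-1.25) + (-3.25)·(-3.25)) / 3 = 22.75/3 = 7.5833
  Sample standard deviations s_i = √(s[i,i]):
  s(X_1) = √(0.25) = 0.5
  s(X_2) = √(7.5833) = 2.7538

Step 3 — r_{ij} = s_{ij} / (s_i · s_j):
  r[X_1,X_1] = 1 (diagonal).
  r[X_1,X_2] = -1.0833 / (0.5 · 2.7538) = -1.0833 / 1.3769 = -0.7868
  r[X_2,X_2] = 1 (diagonal).

R is symmetric with unit diagonal. Assembling:

R = [[1, -0.7868],
 [-0.7868, 1]]


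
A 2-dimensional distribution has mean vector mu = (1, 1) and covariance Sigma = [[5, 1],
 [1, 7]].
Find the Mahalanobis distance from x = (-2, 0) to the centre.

Step 1 — centre the observation: (x - mu) = (-3, -1).

Step 2 — invert Sigma. det(Sigma) = 5·7 - (1)² = 34.
  Sigma^{-1} = (1/det) · [[d, -b], [-b, a]] = [[0.2059, -0.0294],
 [-0.0294, 0.1471]].

Step 3 — form the quadratic (x - mu)^T · Sigma^{-1} · (x - mu):
  Sigma^{-1} · (x - mu) = (-0.5882, -0.0588).
  (x - mu)^T · [Sigma^{-1} · (x - mu)] = (-3)·(-0.5882) + (-1)·(-0.0588) = 1.8235.

Step 4 — take square root: d = √(1.8235) ≈ 1.3504.

d(x, mu) = √(1.8235) ≈ 1.3504


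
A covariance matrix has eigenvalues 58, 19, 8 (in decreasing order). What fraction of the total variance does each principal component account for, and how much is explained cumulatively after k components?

Step 1 — total variance = trace(Sigma) = Σ λ_i = 58 + 19 + 8 = 85.

Step 2 — fraction explained by component i = λ_i / Σ λ:
  PC1: 58/85 = 0.6824
  PC2: 19/85 = 0.2235
  PC3: 8/85 = 0.0941

Step 3 — cumulative fraction after k components = (λ_1 + ... + λ_k) / Σ λ:
  k = 1: 58/85 = 0.6824
  k = 2: (58 + 19)/85 = 77/85 = 0.9059
  k = 3: (58 + 19 + 8)/85 = 85/85 = 1

Summary (fraction, with percent):

explained: PC1 0.6824 (68.24%), PC2 0.2235 (22.35%), PC3 0.0941 (9.41%);  cumulative: 0.6824, 0.9059, 1


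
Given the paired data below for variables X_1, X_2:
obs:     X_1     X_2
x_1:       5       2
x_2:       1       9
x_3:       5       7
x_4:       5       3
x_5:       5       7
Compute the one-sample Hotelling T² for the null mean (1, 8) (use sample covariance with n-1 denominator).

Step 1 — sample mean vector:
  mean(X_1) = (5 + 1 + 5 + 5 + 5) / 5 = 21/5 = 4.2
  mean(X_2) = (2 + 9 + 7 + 3 + 7) / 5 = 28/5 = 5.6
  x̄ = (4.2, 5.6),  deviation x̄ - mu_0 = (4.2, 5.6) - (1, 8) = (3.2, -2.4).

Step 2 — sample covariance matrix, S[i,j] = (1/(n-1)) · Σ_k (x_{k,i} - mean_i) · (x_{k,j} - mean_j), divisor n-1 = 4:
  S[X_1,X_1] = ((0.8)·(0.8) + (-3.2)·(-3.2) + (0.8)·(0.8) + (0.8)·(0.8) + (0.8)·(0.8)) / 4 = 12.8/4 = 3.2
  S[X_1,X_2] = ((0.8)·(-3.6) + (-3.2)·(3.4) + (0.8)·(1.4) + (0.8)·(-2.6) + (0.8)·(1.4)) / 4 = -13.6/4 = -3.4
  S[X_2,X_2] = ((-3.6)·(-3.6) + (3.4)·(3.4) + (1.4)·(1.4) + (-2.6)·(-2.6) + (1.4)·(1.4)) / 4 = 35.2/4 = 8.8
  S = [[3.2, -3.4],
 [-3.4, 8.8]].

Step 3 — invert S. det(S) = 3.2·8.8 - (-3.4)² = 16.6.
  S^{-1} = (1/det) · [[d, -b], [-b, a]] = [[0.5301, 0.2048],
 [0.2048, 0.1928]].

Step 4 — quadratic form (x̄ - mu_0)^T · S^{-1} · (x̄ - mu_0):
  S^{-1} · (x̄ - mu_0) = (1.2048, 0.1928),
  (x̄ - mu_0)^T · [...] = (3.2)·(1.2048) + (-2.4)·(0.1928) = 3.3928.

Step 5 — scale by n: T² = 5 · 3.3928 = 16.9639.

T² ≈ 16.9639


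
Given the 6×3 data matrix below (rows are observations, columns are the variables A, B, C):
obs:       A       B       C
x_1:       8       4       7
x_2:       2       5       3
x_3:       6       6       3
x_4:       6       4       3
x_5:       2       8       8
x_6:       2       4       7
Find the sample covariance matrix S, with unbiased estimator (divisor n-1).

Step 1 — column means:
  mean(A) = (8 + 2 + 6 + 6 + 2 + 2) / 6 = 26/6 = 4.3333
  mean(B) = (4 + 5 + 6 + 4 + 8 + 4) / 6 = 31/6 = 5.1667
  mean(C) = (7 + 3 + 3 + 3 + 8 + 7) / 6 = 31/6 = 5.1667

Step 2 — sample covariance S[i,j] = (1/(n-1)) · Σ_k (x_{k,i} - mean_i) · (x_{k,j} - mean_j), with n-1 = 5.
  S[A,A] = ((3.6667)·(3.6667) + (-2.3333)·(-2.3333) + (1.6667)·(1.6667) + (1.6667)·(1.6667) + (-2.3333)·(-2.3333) + (-2.3333)·(-2.3333)) / 5 = 35.3333/5 = 7.0667
  S[A,B] = ((3.6667)·(-1.1667) + (-2.3333)·(-0.1667) + (1.6667)·(0.8333) + (1.6667)·(-1.1667) + (-2.3333)·(2.8333) + (-2.3333)·(-1.1667)) / 5 = -8.3333/5 = -1.6667
  S[A,C] = ((3.6667)·(1.8333) + (-2.3333)·(-2.1667) + (1.6667)·(-2.1667) + (1.6667)·(-2.1667) + (-2.3333)·(2.8333) + (-2.3333)·(1.8333)) / 5 = -6.3333/5 = -1.2667
  S[B,B] = ((-1.1667)·(-1.1667) + (-0.1667)·(-0.1667) + (0.8333)·(0.8333) + (-1.1667)·(-1.1667) + (2.8333)·(2.8333) + (-1.1667)·(-1.1667)) / 5 = 12.8333/5 = 2.5667
  S[B,C] = ((-1.1667)·(1.8333) + (-0.1667)·(-2.1667) + (0.8333)·(-2.1667) + (-1.1667)·(-2.1667) + (2.8333)·(2.8333) + (-1.1667)·(1.8333)) / 5 = 4.8333/5 = 0.9667
  S[C,C] = ((1.8333)·(1.8333) + (-2.1667)·(-2.1667) + (-2.1667)·(-2.1667) + (-2.1667)·(-2.1667) + (2.8333)·(2.8333) + (1.8333)·(1.8333)) / 5 = 28.8333/5 = 5.7667

S is symmetric (S[j,i] = S[i,j]). Assembling:

S = [[7.0667, -1.6667, -1.2667],
 [-1.6667, 2.5667, 0.9667],
 [-1.2667, 0.9667, 5.7667]]


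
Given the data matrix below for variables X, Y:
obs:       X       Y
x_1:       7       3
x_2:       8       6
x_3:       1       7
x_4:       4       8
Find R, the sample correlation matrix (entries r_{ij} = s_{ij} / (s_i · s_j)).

Step 1 — column means:
  mean(X) = (7 + 8 + 1 + 4) / 4 = 20/4 = 5
  mean(Y) = (3 + 6 + 7 + 8) / 4 = 24/4 = 6

Step 2 — sample variances and covariances s[i,j] = (1/(n-1)) · Σ_k (x_{k,i} - mean_i) · (x_{k,j} - mean_j), with n-1 = 3:
  s[X,X] = ((2)·(2) + (3)·(3) + (-4)·(-4) + (-1)·(-1)) / 3 = 30/3 = 10
  s[X,Y] = ((2)·(-3) + (3)·(0) + (-4)·(1) + (-1)·(2)) / 3 = -12/3 = -4
  s[Y,Y] = ((-3)·(-3) + (0)·(0) + (1)·(1) + (2)·(2)) / 3 = 14/3 = 4.6667
  Sample standard deviations s_i = √(s[i,i]):
  s(X) = √(10) = 3.1623
  s(Y) = √(4.6667) = 2.1602

Step 3 — r_{ij} = s_{ij} / (s_i · s_j):
  r[X,X] = 1 (diagonal).
  r[X,Y] = -4 / (3.1623 · 2.1602) = -4 / 6.8313 = -0.5855
  r[Y,Y] = 1 (diagonal).

R is symmetric with unit diagonal. Assembling:

R = [[1, -0.5855],
 [-0.5855, 1]]


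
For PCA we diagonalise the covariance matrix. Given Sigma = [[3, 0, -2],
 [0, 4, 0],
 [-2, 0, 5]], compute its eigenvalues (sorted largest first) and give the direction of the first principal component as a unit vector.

Step 1 — characteristic polynomial p(λ) = det(λI - Sigma) = λ³ - tr·λ² + c_1·λ - det, where tr = trace, c_1 = sum of the principal 2×2 minors, det = det(Sigma):
  tr = 3 + 4 + 5 = 12,
  c_1 = (3·4 - (0)²) + (3·5 - (-2)²) + (4·5 - (0)²) = 12 + 11 + 20 = 43,
  det = 3·(4·5 - (0)²) - (0)·((0)·5 - (0)·(-2)) + (-2)·((0)·(0) - 4·(-2)) = 3·(20) - (0)·(0) + (-2)·(8) = 44.
  So p(λ) = λ³ - 12λ² + 43λ - 44.
Step 2 — look for an integer root (rational root theorem: any rational root is an integer divisor of 44). Testing λ = 4:
  p(4) = 64 - 192 + 172 - 44 = 0  ✓
  Dividing out (λ - 4): p(λ) = (λ - 4)(λ² - 8λ + 11).
Step 3 — remaining eigenvalues from the quadratic λ² - 8λ + 11 = 0:
  Δ = 8² - 4·11 = 64 - 44 = 20,  λ = (8 ± √20)/2 = (8 ± 4.4721)/2 ≈ 6.2361 or 1.7639.
  Sorted: λ_1 = 6.2361,  λ_2 = 4,  λ_3 = 1.7639  (check: sum = 12 = tr ✓).

Step 4 — unit eigenvector for λ_1 ≈ 6.2361: v spans the null space of (Sigma - λ_1 I), whose rows are
  r_1 = (-3.2361, 0, -2),  r_2 = (0, -2.2361, 0),  r_3 = (-2, 0, -1.2361).
  v is orthogonal to every row, so take v ∝ r_1 × r_2 = ((0)·(0) - (-2)·(-2.2361), (-2)·(0) - (-3.2361)·(0), (-3.2361)·(-2.2361) - (0)·(0)) ≈ (-4.4721, 0, 7.2361).
  Rescale (multiply by -1 so the first nonzero entry is positive): u = (4.4721, 0, -7.2361).
  ||u|| = √((4.4721)² + (0)² + (-7.2361)²) = √(72.3607) ≈ 8.5065,  v_1 = u/||u|| ≈ (0.5257, 0, -0.8507) (||v_1|| = 1).

λ_1 = 6.2361,  λ_2 = 4,  λ_3 = 1.7639;  v_1 ≈ (0.5257, 0, -0.8507)


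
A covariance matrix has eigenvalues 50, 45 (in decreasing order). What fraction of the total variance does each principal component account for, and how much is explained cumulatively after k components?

Step 1 — total variance = trace(Sigma) = Σ λ_i = 50 + 45 = 95.

Step 2 — fraction explained by component i = λ_i / Σ λ:
  PC1: 50/95 = 0.5263
  PC2: 45/95 = 0.4737

Step 3 — cumulative fraction after k components = (λ_1 + ... + λ_k) / Σ λ:
  k = 1: 50/95 = 0.5263
  k = 2: (50 + 45)/95 = 95/95 = 1

Summary (fraction, with percent):

explained: PC1 0.5263 (52.63%), PC2 0.4737 (47.37%);  cumulative: 0.5263, 1


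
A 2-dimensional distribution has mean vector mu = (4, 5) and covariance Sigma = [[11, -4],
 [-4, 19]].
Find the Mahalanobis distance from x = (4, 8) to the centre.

Step 1 — centre the observation: (x - mu) = (0, 3).

Step 2 — invert Sigma. det(Sigma) = 11·19 - (-4)² = 193.
  Sigma^{-1} = (1/det) · [[d, -b], [-b, a]] = [[0.0984, 0.0207],
 [0.0207, 0.057]].

Step 3 — form the quadratic (x - mu)^T · Sigma^{-1} · (x - mu):
  Sigma^{-1} · (x - mu) = (0.0622, 0.171).
  (x - mu)^T · [Sigma^{-1} · (x - mu)] = (0)·(0.0622) + (3)·(0.171) = 0.513.

Step 4 — take square root: d = √(0.513) ≈ 0.7162.

d(x, mu) = √(0.513) ≈ 0.7162


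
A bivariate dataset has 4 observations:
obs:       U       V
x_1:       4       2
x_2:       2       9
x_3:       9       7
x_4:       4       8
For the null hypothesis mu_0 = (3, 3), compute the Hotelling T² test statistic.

Step 1 — sample mean vector:
  mean(U) = (4 + 2 + 9 + 4) / 4 = 19/4 = 4.75
  mean(V) = (2 + 9 + 7 + 8) / 4 = 26/4 = 6.5
  x̄ = (4.75, 6.5),  deviation x̄ - mu_0 = (4.75, 6.5) - (3, 3) = (1.75, 3.5).

Step 2 — sample covariance matrix, S[i,j] = (1/(n-1)) · Σ_k (x_{k,i} - mean_i) · (x_{k,j} - mean_j), divisor n-1 = 3:
  S[U,U] = ((-0.75)·(-0.75) + (-2.75)·(-2.75) + (4.25)·(4.25) + (-0.75)·(-0.75)) / 3 = 26.75/3 = 8.9167
  S[U,V] = ((-0.75)·(-4.5) + (-2.75)·(2.5) + (4.25)·(0.5) + (-0.75)·(1.5)) / 3 = -2.5/3 = -0.8333
  S[V,V] = ((-4.5)·(-4.5) + (2.5)·(2.5) + (0.5)·(0.5) + (1.5)·(1.5)) / 3 = 29/3 = 9.6667
  S = [[8.9167, -0.8333],
 [-0.8333, 9.6667]].

Step 3 — invert S. det(S) = 8.9167·9.6667 - (-0.8333)² = 85.5.
  S^{-1} = (1/det) · [[d, -b], [-b, a]] = [[0.1131, 0.0097],
 [0.0097, 0.1043]].

Step 4 — quadratic form (x̄ - mu_0)^T · S^{-1} · (x̄ - mu_0):
  S^{-1} · (x̄ - mu_0) = (0.232, 0.3821),
  (x̄ - mu_0)^T · [...] = (1.75)·(0.232) + (3.5)·(0.3821) = 1.7432.

Step 5 — scale by n: T² = 4 · 1.7432 = 6.9727.

T² ≈ 6.9727


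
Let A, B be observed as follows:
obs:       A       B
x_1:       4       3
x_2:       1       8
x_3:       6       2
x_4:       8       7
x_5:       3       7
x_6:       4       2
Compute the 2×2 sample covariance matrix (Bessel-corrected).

Step 1 — column means:
  mean(A) = (4 + 1 + 6 + 8 + 3 + 4) / 6 = 26/6 = 4.3333
  mean(B) = (3 + 8 + 2 + 7 + 7 + 2) / 6 = 29/6 = 4.8333

Step 2 — sample covariance S[i,j] = (1/(n-1)) · Σ_k (x_{k,i} - mean_i) · (x_{k,j} - mean_j), with n-1 = 5.
  S[A,A] = ((-0.3333)·(-0.3333) + (-3.3333)·(-3.3333) + (1.6667)·(1.6667) + (3.6667)·(3.6667) + (-1.3333)·(-1.3333) + (-0.3333)·(-0.3333)) / 5 = 29.3333/5 = 5.8667
  S[A,B] = ((-0.3333)·(-1.8333) + (-3.3333)·(3.1667) + (1.6667)·(-2.8333) + (3.6667)·(2.1667) + (-1.3333)·(2.1667) + (-0.3333)·(-2.8333)) / 5 = -8.6667/5 = -1.7333
  S[B,B] = ((-1.8333)·(-1.8333) + (3.1667)·(3.1667) + (-2.8333)·(-2.8333) + (2.1667)·(2.1667) + (2.1667)·(2.1667) + (-2.8333)·(-2.8333)) / 5 = 38.8333/5 = 7.7667

S is symmetric (S[j,i] = S[i,j]). Assembling:

S = [[5.8667, -1.7333],
 [-1.7333, 7.7667]]


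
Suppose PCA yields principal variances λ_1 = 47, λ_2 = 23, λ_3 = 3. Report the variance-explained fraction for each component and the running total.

Step 1 — total variance = trace(Sigma) = Σ λ_i = 47 + 23 + 3 = 73.

Step 2 — fraction explained by component i = λ_i / Σ λ:
  PC1: 47/73 = 0.6438
  PC2: 23/73 = 0.3151
  PC3: 3/73 = 0.0411

Step 3 — cumulative fraction after k components = (λ_1 + ... + λ_k) / Σ λ:
  k = 1: 47/73 = 0.6438
  k = 2: (47 + 23)/73 = 70/73 = 0.9589
  k = 3: (47 + 23 + 3)/73 = 73/73 = 1

Summary (fraction, with percent):

explained: PC1 0.6438 (64.38%), PC2 0.3151 (31.51%), PC3 0.0411 (4.11%);  cumulative: 0.6438, 0.9589, 1


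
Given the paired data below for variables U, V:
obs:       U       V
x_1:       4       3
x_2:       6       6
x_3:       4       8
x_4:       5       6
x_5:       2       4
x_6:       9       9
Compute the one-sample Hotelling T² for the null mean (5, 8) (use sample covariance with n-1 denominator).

Step 1 — sample mean vector:
  mean(U) = (4 + 6 + 4 + 5 + 2 + 9) / 6 = 30/6 = 5
  mean(V) = (3 + 6 + 8 + 6 + 4 + 9) / 6 = 36/6 = 6
  x̄ = (5, 6),  deviation x̄ - mu_0 = (5, 6) - (5, 8) = (0, -2).

Step 2 — sample covariance matrix, S[i,j] = (1/(n-1)) · Σ_k (x_{k,i} - mean_i) · (x_{k,j} - mean_j), divisor n-1 = 5:
  S[U,U] = ((-1)·(-1) + (1)·(1) + (-1)·(-1) + (0)·(0) + (-3)·(-3) + (4)·(4)) / 5 = 28/5 = 5.6
  S[U,V] = ((-1)·(-3) + (1)·(0) + (-1)·(2) + (0)·(0) + (-3)·(-2) + (4)·(3)) / 5 = 19/5 = 3.8
  S[V,V] = ((-3)·(-3) + (0)·(0) + (2)·(2) + (0)·(0) + (-2)·(-2) + (3)·(3)) / 5 = 26/5 = 5.2
  S = [[5.6, 3.8],
 [3.8, 5.2]].

Step 3 — invert S. det(S) = 5.6·5.2 - (3.8)² = 14.68.
  S^{-1} = (1/det) · [[d, -b], [-b, a]] = [[0.3542, -0.2589],
 [-0.2589, 0.3815]].

Step 4 — quadratic form (x̄ - mu_0)^T · S^{-1} · (x̄ - mu_0):
  S^{-1} · (x̄ - mu_0) = (0.5177, -0.7629),
  (x̄ - mu_0)^T · [...] = (0)·(0.5177) + (-2)·(-0.7629) = 1.5259.

Step 5 — scale by n: T² = 6 · 1.5259 = 9.1553.

T² ≈ 9.1553


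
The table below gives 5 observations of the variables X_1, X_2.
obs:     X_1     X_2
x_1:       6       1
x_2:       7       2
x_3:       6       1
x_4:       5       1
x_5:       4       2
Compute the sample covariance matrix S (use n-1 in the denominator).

Step 1 — column means:
  mean(X_1) = (6 + 7 + 6 + 5 + 4) / 5 = 28/5 = 5.6
  mean(X_2) = (1 + 2 + 1 + 1 + 2) / 5 = 7/5 = 1.4

Step 2 — sample covariance S[i,j] = (1/(n-1)) · Σ_k (x_{k,i} - mean_i) · (x_{k,j} - mean_j), with n-1 = 4.
  S[X_1,X_1] = ((0.4)·(0.4) + (1.4)·(1.4) + (0.4)·(0.4) + (-0.6)·(-0.6) + (-1.6)·(-1.6)) / 4 = 5.2/4 = 1.3
  S[X_1,X_2] = ((0.4)·(-0.4) + (1.4)·(0.6) + (0.4)·(-0.4) + (-0.6)·(-0.4) + (-1.6)·(0.6)) / 4 = -0.2/4 = -0.05
  S[X_2,X_2] = ((-0.4)·(-0.4) + (0.6)·(0.6) + (-0.4)·(-0.4) + (-0.4)·(-0.4) + (0.6)·(0.6)) / 4 = 1.2/4 = 0.3

S is symmetric (S[j,i] = S[i,j]). Assembling:

S = [[1.3, -0.05],
 [-0.05, 0.3]]


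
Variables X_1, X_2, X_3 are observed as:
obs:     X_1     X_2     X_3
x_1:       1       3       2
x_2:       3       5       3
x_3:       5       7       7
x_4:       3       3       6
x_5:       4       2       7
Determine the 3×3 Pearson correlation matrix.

Step 1 — column means:
  mean(X_1) = (1 + 3 + 5 + 3 + 4) / 5 = 16/5 = 3.2
  mean(X_2) = (3 + 5 + 7 + 3 + 2) / 5 = 20/5 = 4
  mean(X_3) = (2 + 3 + 7 + 6 + 7) / 5 = 25/5 = 5

Step 2 — sample variances and covariances s[i,j] = (1/(n-1)) · Σ_k (x_{k,i} - mean_i) · (x_{k,j} - mean_j), with n-1 = 4:
  s[X_1,X_1] = ((-2.2)·(-2.2) + (-0.2)·(-0.2) + (1.8)·(1.8) + (-0.2)·(-0.2) + (0.8)·(0.8)) / 4 = 8.8/4 = 2.2
  s[X_1,X_2] = ((-2.2)·(-1) + (-0.2)·(1) + (1.8)·(3) + (-0.2)·(-1) + (0.8)·(-2)) / 4 = 6/4 = 1.5
  s[X_1,X_3] = ((-2.2)·(-3) + (-0.2)·(-2) + (1.8)·(2) + (-0.2)·(1) + (0.8)·(2)) / 4 = 12/4 = 3
  s[X_2,X_2] = ((-1)·(-1) + (1)·(1) + (3)·(3) + (-1)·(-1) + (-2)·(-2)) / 4 = 16/4 = 4
  s[X_2,X_3] = ((-1)·(-3) + (1)·(-2) + (3)·(2) + (-1)·(1) + (-2)·(2)) / 4 = 2/4 = 0.5
  s[X_3,X_3] = ((-3)·(-3) + (-2)·(-2) + (2)·(2) + (1)·(1) + (2)·(2)) / 4 = 22/4 = 5.5
  Sample standard deviations s_i = √(s[i,i]):
  s(X_1) = √(2.2) = 1.4832
  s(X_2) = √(4) = 2
  s(X_3) = √(5.5) = 2.3452

Step 3 — r_{ij} = s_{ij} / (s_i · s_j):
  r[X_1,X_1] = 1 (diagonal).
  r[X_1,X_2] = 1.5 / (1.4832 · 2) = 1.5 / 2.9665 = 0.5056
  r[X_1,X_3] = 3 / (1.4832 · 2.3452) = 3 / 3.4785 = 0.8624
  r[X_2,X_2] = 1 (diagonal).
  r[X_2,X_3] = 0.5 / (2 · 2.3452) = 0.5 / 4.6904 = 0.1066
  r[X_3,X_3] = 1 (diagonal).

R is symmetric with unit diagonal. Assembling:

R = [[1, 0.5056, 0.8624],
 [0.5056, 1, 0.1066],
 [0.8624, 0.1066, 1]]


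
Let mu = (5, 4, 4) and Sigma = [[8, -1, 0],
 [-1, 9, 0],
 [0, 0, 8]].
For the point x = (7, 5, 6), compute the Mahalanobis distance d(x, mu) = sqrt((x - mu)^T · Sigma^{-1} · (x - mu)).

Step 1 — centre the observation: (x - mu) = (2, 1, 2).

Step 2 — invert Sigma (cofactor / det for 3×3, or solve directly):
  Sigma^{-1} = [[0.1268, 0.0141, 0],
 [0.0141, 0.1127, 0],
 [0, 0, 0.125]].

Step 3 — form the quadratic (x - mu)^T · Sigma^{-1} · (x - mu):
  Sigma^{-1} · (x - mu) = (0.2676, 0.1408, 0.25).
  (x - mu)^T · [Sigma^{-1} · (x - mu)] = (2)·(0.2676) + (1)·(0.1408) + (2)·(0.25) = 1.1761.

Step 4 — take square root: d = √(1.1761) ≈ 1.0845.

d(x, mu) = √(1.1761) ≈ 1.0845


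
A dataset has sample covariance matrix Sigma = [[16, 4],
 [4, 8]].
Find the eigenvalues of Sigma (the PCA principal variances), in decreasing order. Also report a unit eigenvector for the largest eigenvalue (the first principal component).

Step 1 — characteristic polynomial of 2×2 Sigma:
  det(Sigma - λI) = λ² - trace · λ + det = 0.
  trace = 16 + 8 = 24, det = 16·8 - (4)² = 112.
Step 2 — discriminant:
  Δ = trace² - 4·det = 576 - 448 = 128.
Step 3 — eigenvalues:
  λ = (trace ± √Δ)/2 = (24 ± 11.3137)/2,
  λ_1 = 17.6569,  λ_2 = 6.3431.

Step 4 — unit eigenvector for λ_1: solve (Sigma - λ_1 I)v = 0. First row:
  (16 - 17.6569)·v_x + (4)·v_y = 0, i.e. (-1.6569)·v_x + (4)·v_y = 0,
  so v ∝ (b, λ_1 - a) = (4, 1.6569) = u.
  ||u|| = √((4)² + (1.6569)²) = √(18.7452) ≈ 4.3296,
  v_1 = u/||u|| ≈ (0.9239, 0.3827) (||v_1|| = 1).

λ_1 = 17.6569,  λ_2 = 6.3431;  v_1 ≈ (0.9239, 0.3827)


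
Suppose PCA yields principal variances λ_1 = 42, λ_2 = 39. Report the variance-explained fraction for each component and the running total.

Step 1 — total variance = trace(Sigma) = Σ λ_i = 42 + 39 = 81.

Step 2 — fraction explained by component i = λ_i / Σ λ:
  PC1: 42/81 = 0.5185
  PC2: 39/81 = 0.4815

Step 3 — cumulative fraction after k components = (λ_1 + ... + λ_k) / Σ λ:
  k = 1: 42/81 = 0.5185
  k = 2: (42 + 39)/81 = 81/81 = 1

Summary (fraction, with percent):

explained: PC1 0.5185 (51.85%), PC2 0.4815 (48.15%);  cumulative: 0.5185, 1


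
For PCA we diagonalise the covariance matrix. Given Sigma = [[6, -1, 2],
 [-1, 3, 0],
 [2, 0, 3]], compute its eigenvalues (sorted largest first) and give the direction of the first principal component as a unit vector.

Step 1 — characteristic polynomial p(λ) = det(λI - Sigma) = λ³ - tr·λ² + c_1·λ - det, where tr = trace, c_1 = sum of the principal 2×2 minors, det = det(Sigma):
  tr = 6 + 3 + 3 = 12,
  c_1 = (6·3 - (-1)²) + (6·3 - (2)²) + (3·3 - (0)²) = 17 + 14 + 9 = 40,
  det = 6·(3·3 - (0)²) - (-1)·((-1)·3 - (0)·(2)) + (2)·((-1)·(0) - 3·(2)) = 6·(9) - (-1)·(-3) + (2)·(-6) = 39.
  So p(λ) = λ³ - 12λ² + 40λ - 39.
Step 2 — look for an integer root (rational root theorem: any rational root is an integer divisor of 39). Testing λ = 3:
  p(3) = 27 - 108 + 120 - 39 = 0  ✓
  Dividing out (λ - 3): p(λ) = (λ - 3)(λ² - 9λ + 13).
Step 3 — remaining eigenvalues from the quadratic λ² - 9λ + 13 = 0:
  Δ = 9² - 4·13 = 81 - 52 = 29,  λ = (9 ± √29)/2 = (9 ± 5.3852)/2 ≈ 7.1926 or 1.8074.
  Sorted: λ_1 = 7.1926,  λ_2 = 3,  λ_3 = 1.8074  (check: sum = 12 = tr ✓).

Step 4 — unit eigenvector for λ_1 ≈ 7.1926: v spans the null space of (Sigma - λ_1 I), whose rows are
  r_1 = (-1.1926, -1, 2),  r_2 = (-1, -4.1926, 0),  r_3 = (2, 0, -4.1926).
  v is orthogonal to every row, so take v ∝ r_1 × r_2 = ((-1)·(0) - (2)·(-4.1926), (2)·(-1) - (-1.1926)·(0), (-1.1926)·(-4.1926) - (-1)·(-1)) ≈ (8.3852, -2, 4).
  Let u = (8.3852, -2, 4).
  ||u|| = √((8.3852)² + (-2)² + (4)²) = √(90.311) ≈ 9.5032,  v_1 = u/||u|| ≈ (0.8824, -0.2105, 0.4209) (||v_1|| = 1).

λ_1 = 7.1926,  λ_2 = 3,  λ_3 = 1.8074;  v_1 ≈ (0.8824, -0.2105, 0.4209)


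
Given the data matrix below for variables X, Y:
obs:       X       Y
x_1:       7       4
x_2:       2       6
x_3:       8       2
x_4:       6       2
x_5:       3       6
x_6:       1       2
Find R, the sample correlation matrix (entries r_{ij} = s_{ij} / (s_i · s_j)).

Step 1 — column means:
  mean(X) = (7 + 2 + 8 + 6 + 3 + 1) / 6 = 27/6 = 4.5
  mean(Y) = (4 + 6 + 2 + 2 + 6 + 2) / 6 = 22/6 = 3.6667

Step 2 — sample variances and covariances s[i,j] = (1/(n-1)) · Σ_k (x_{k,i} - mean_i) · (x_{k,j} - mean_j), with n-1 = 5:
  s[X,X] = ((2.5)·(2.5) + (-2.5)·(-2.5) + (3.5)·(3.5) + (1.5)·(1.5) + (-1.5)·(-1.5) + (-3.5)·(-3.5)) / 5 = 41.5/5 = 8.3
  s[X,Y] = ((2.5)·(0.3333) + (-2.5)·(2.3333) + (3.5)·(-1.6667) + (1.5)·(-1.6667) + (-1.5)·(2.3333) + (-3.5)·(-1.6667)) / 5 = -11/5 = -2.2
  s[Y,Y] = ((0.3333)·(0.3333) + (2.3333)·(2.3333) + (-1.6667)·(-1.6667) + (-1.6667)·(-1.6667) + (2.3333)·(2.3333) + (-1.6667)·(-1.6667)) / 5 = 19.3333/5 = 3.8667
  Sample standard deviations s_i = √(s[i,i]):
  s(X) = √(8.3) = 2.881
  s(Y) = √(3.8667) = 1.9664

Step 3 — r_{ij} = s_{ij} / (s_i · s_j):
  r[X,X] = 1 (diagonal).
  r[X,Y] = -2.2 / (2.881 · 1.9664) = -2.2 / 5.6651 = -0.3883
  r[Y,Y] = 1 (diagonal).

R is symmetric with unit diagonal. Assembling:

R = [[1, -0.3883],
 [-0.3883, 1]]


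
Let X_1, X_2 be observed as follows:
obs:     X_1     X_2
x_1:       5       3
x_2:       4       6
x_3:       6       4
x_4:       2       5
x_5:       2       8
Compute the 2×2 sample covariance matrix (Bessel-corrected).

Step 1 — column means:
  mean(X_1) = (5 + 4 + 6 + 2 + 2) / 5 = 19/5 = 3.8
  mean(X_2) = (3 + 6 + 4 + 5 + 8) / 5 = 26/5 = 5.2

Step 2 — sample covariance S[i,j] = (1/(n-1)) · Σ_k (x_{k,i} - mean_i) · (x_{k,j} - mean_j), with n-1 = 4.
  S[X_1,X_1] = ((1.2)·(1.2) + (0.2)·(0.2) + (2.2)·(2.2) + (-1.8)·(-1.8) + (-1.8)·(-1.8)) / 4 = 12.8/4 = 3.2
  S[X_1,X_2] = ((1.2)·(-2.2) + (0.2)·(0.8) + (2.2)·(-1.2) + (-1.8)·(-0.2) + (-1.8)·(2.8)) / 4 = -9.8/4 = -2.45
  S[X_2,X_2] = ((-2.2)·(-2.2) + (0.8)·(0.8) + (-1.2)·(-1.2) + (-0.2)·(-0.2) + (2.8)·(2.8)) / 4 = 14.8/4 = 3.7

S is symmetric (S[j,i] = S[i,j]). Assembling:

S = [[3.2, -2.45],
 [-2.45, 3.7]]


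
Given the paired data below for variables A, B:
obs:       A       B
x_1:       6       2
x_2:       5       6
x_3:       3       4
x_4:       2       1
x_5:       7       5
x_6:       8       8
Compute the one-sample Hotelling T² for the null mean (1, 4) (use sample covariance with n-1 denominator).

Step 1 — sample mean vector:
  mean(A) = (6 + 5 + 3 + 2 + 7 + 8) / 6 = 31/6 = 5.1667
  mean(B) = (2 + 6 + 4 + 1 + 5 + 8) / 6 = 26/6 = 4.3333
  x̄ = (5.1667, 4.3333),  deviation x̄ - mu_0 = (5.1667, 4.3333) - (1, 4) = (4.1667, 0.3333).

Step 2 — sample covariance matrix, S[i,j] = (1/(n-1)) · Σ_k (x_{k,i} - mean_i) · (x_{k,j} - mean_j), divisor n-1 = 5:
  S[A,A] = ((0.8333)·(0.8333) + (-0.1667)·(-0.1667) + (-2.1667)·(-2.1667) + (-3.1667)·(-3.1667) + (1.8333)·(1.8333) + (2.8333)·(2.8333)) / 5 = 26.8333/5 = 5.3667
  S[A,B] = ((0.8333)·(-2.3333) + (-0.1667)·(1.6667) + (-2.1667)·(-0.3333) + (-3.1667)·(-3.3333) + (1.8333)·(0.6667) + (2.8333)·(3.6667)) / 5 = 20.6667/5 = 4.1333
  S[B,B] = ((-2.3333)·(-2.3333) + (1.6667)·(1.6667) + (-0.3333)·(-0.3333) + (-3.3333)·(-3.3333) + (0.6667)·(0.6667) + (3.6667)·(3.6667)) / 5 = 33.3333/5 = 6.6667
  S = [[5.3667, 4.1333],
 [4.1333, 6.6667]].

Step 3 — invert S. det(S) = 5.3667·6.6667 - (4.1333)² = 18.6933.
  S^{-1} = (1/det) · [[d, -b], [-b, a]] = [[0.3566, -0.2211],
 [-0.2211, 0.2871]].

Step 4 — quadratic form (x̄ - mu_0)^T · S^{-1} · (x̄ - mu_0):
  S^{-1} · (x̄ - mu_0) = (1.4123, -0.8256),
  (x̄ - mu_0)^T · [...] = (4.1667)·(1.4123) + (0.3333)·(-0.8256) = 5.6092.

Step 5 — scale by n: T² = 6 · 5.6092 = 33.6555.

T² ≈ 33.6555


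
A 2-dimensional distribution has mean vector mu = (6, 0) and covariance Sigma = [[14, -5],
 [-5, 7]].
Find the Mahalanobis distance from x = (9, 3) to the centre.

Step 1 — centre the observation: (x - mu) = (3, 3).

Step 2 — invert Sigma. det(Sigma) = 14·7 - (-5)² = 73.
  Sigma^{-1} = (1/det) · [[d, -b], [-b, a]] = [[0.0959, 0.0685],
 [0.0685, 0.1918]].

Step 3 — form the quadratic (x - mu)^T · Sigma^{-1} · (x - mu):
  Sigma^{-1} · (x - mu) = (0.4932, 0.7808).
  (x - mu)^T · [Sigma^{-1} · (x - mu)] = (3)·(0.4932) + (3)·(0.7808) = 3.8219.

Step 4 — take square root: d = √(3.8219) ≈ 1.955.

d(x, mu) = √(3.8219) ≈ 1.955


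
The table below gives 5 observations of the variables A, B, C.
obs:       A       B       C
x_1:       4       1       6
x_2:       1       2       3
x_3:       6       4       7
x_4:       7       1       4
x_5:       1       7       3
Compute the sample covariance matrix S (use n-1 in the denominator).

Step 1 — column means:
  mean(A) = (4 + 1 + 6 + 7 + 1) / 5 = 19/5 = 3.8
  mean(B) = (1 + 2 + 4 + 1 + 7) / 5 = 15/5 = 3
  mean(C) = (6 + 3 + 7 + 4 + 3) / 5 = 23/5 = 4.6

Step 2 — sample covariance S[i,j] = (1/(n-1)) · Σ_k (x_{k,i} - mean_i) · (x_{k,j} - mean_j), with n-1 = 4.
  S[A,A] = ((0.2)·(0.2) + (-2.8)·(-2.8) + (2.2)·(2.2) + (3.2)·(3.2) + (-2.8)·(-2.8)) / 4 = 30.8/4 = 7.7
  S[A,B] = ((0.2)·(-2) + (-2.8)·(-1) + (2.2)·(1) + (3.2)·(-2) + (-2.8)·(4)) / 4 = -13/4 = -3.25
  S[A,C] = ((0.2)·(1.4) + (-2.8)·(-1.6) + (2.2)·(2.4) + (3.2)·(-0.6) + (-2.8)·(-1.6)) / 4 = 12.6/4 = 3.15
  S[B,B] = ((-2)·(-2) + (-1)·(-1) + (1)·(1) + (-2)·(-2) + (4)·(4)) / 4 = 26/4 = 6.5
  S[B,C] = ((-2)·(1.4) + (-1)·(-1.6) + (1)·(2.4) + (-2)·(-0.6) + (4)·(-1.6)) / 4 = -4/4 = -1
  S[C,C] = ((1.4)·(1.4) + (-1.6)·(-1.6) + (2.4)·(2.4) + (-0.6)·(-0.6) + (-1.6)·(-1.6)) / 4 = 13.2/4 = 3.3

S is symmetric (S[j,i] = S[i,j]). Assembling:

S = [[7.7, -3.25, 3.15],
 [-3.25, 6.5, -1],
 [3.15, -1, 3.3]]


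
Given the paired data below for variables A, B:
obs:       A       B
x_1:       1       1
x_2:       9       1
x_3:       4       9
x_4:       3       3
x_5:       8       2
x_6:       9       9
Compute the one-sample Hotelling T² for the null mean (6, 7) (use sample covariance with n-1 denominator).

Step 1 — sample mean vector:
  mean(A) = (1 + 9 + 4 + 3 + 8 + 9) / 6 = 34/6 = 5.6667
  mean(B) = (1 + 1 + 9 + 3 + 2 + 9) / 6 = 25/6 = 4.1667
  x̄ = (5.6667, 4.1667),  deviation x̄ - mu_0 = (5.6667, 4.1667) - (6, 7) = (-0.3333, -2.8333).

Step 2 — sample covariance matrix, S[i,j] = (1/(n-1)) · Σ_k (x_{k,i} - mean_i) · (x_{k,j} - mean_j), divisor n-1 = 5:
  S[A,A] = ((-4.6667)·(-4.6667) + (3.3333)·(3.3333) + (-1.6667)·(-1.6667) + (-2.6667)·(-2.6667) + (2.3333)·(2.3333) + (3.3333)·(3.3333)) / 5 = 59.3333/5 = 11.8667
  S[A,B] = ((-4.6667)·(-3.1667) + (3.3333)·(-3.1667) + (-1.6667)·(4.8333) + (-2.6667)·(-1.1667) + (2.3333)·(-2.1667) + (3.3333)·(4.8333)) / 5 = 10.3333/5 = 2.0667
  S[B,B] = ((-3.1667)·(-3.1667) + (-3.1667)·(-3.1667) + (4.8333)·(4.8333) + (-1.1667)·(-1.1667) + (-2.1667)·(-2.1667) + (4.8333)·(4.8333)) / 5 = 72.8333/5 = 14.5667
  S = [[11.8667, 2.0667],
 [2.0667, 14.5667]].

Step 3 — invert S. det(S) = 11.8667·14.5667 - (2.0667)² = 168.5867.
  S^{-1} = (1/det) · [[d, -b], [-b, a]] = [[0.0864, -0.0123],
 [-0.0123, 0.0704]].

Step 4 — quadratic form (x̄ - mu_0)^T · S^{-1} · (x̄ - mu_0):
  S^{-1} · (x̄ - mu_0) = (0.0059, -0.1953),
  (x̄ - mu_0)^T · [...] = (-0.3333)·(0.0059) + (-2.8333)·(-0.1953) = 0.5515.

Step 5 — scale by n: T² = 6 · 0.5515 = 3.3091.

T² ≈ 3.3091


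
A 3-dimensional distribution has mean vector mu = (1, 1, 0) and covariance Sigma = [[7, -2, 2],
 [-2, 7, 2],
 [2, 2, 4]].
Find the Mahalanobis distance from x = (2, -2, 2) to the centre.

Step 1 — centre the observation: (x - mu) = (1, -3, 2).

Step 2 — invert Sigma (cofactor / det for 3×3, or solve directly):
  Sigma^{-1} = [[0.2222, 0.1111, -0.1667],
 [0.1111, 0.2222, -0.1667],
 [-0.1667, -0.1667, 0.4167]].

Step 3 — form the quadratic (x - mu)^T · Sigma^{-1} · (x - mu):
  Sigma^{-1} · (x - mu) = (-0.4444, -0.8889, 1.1667).
  (x - mu)^T · [Sigma^{-1} · (x - mu)] = (1)·(-0.4444) + (-3)·(-0.8889) + (2)·(1.1667) = 4.5556.

Step 4 — take square root: d = √(4.5556) ≈ 2.1344.

d(x, mu) = √(4.5556) ≈ 2.1344


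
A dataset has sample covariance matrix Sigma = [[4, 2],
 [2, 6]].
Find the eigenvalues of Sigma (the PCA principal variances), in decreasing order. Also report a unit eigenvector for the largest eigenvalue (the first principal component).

Step 1 — characteristic polynomial of 2×2 Sigma:
  det(Sigma - λI) = λ² - trace · λ + det = 0.
  trace = 4 + 6 = 10, det = 4·6 - (2)² = 20.
Step 2 — discriminant:
  Δ = trace² - 4·det = 100 - 80 = 20.
Step 3 — eigenvalues:
  λ = (trace ± √Δ)/2 = (10 ± 4.4721)/2,
  λ_1 = 7.2361,  λ_2 = 2.7639.

Step 4 — unit eigenvector for λ_1: solve (Sigma - λ_1 I)v = 0. First row:
  (4 - 7.2361)·v_x + (2)·v_y = 0, i.e. (-3.2361)·v_x + (2)·v_y = 0,
  so v ∝ (b, λ_1 - a) = (2, 3.2361) = u.
  ||u|| = √((2)² + (3.2361)²) = √(14.4721) ≈ 3.8042,
  v_1 = u/||u|| ≈ (0.5257, 0.8507) (||v_1|| = 1).

λ_1 = 7.2361,  λ_2 = 2.7639;  v_1 ≈ (0.5257, 0.8507)


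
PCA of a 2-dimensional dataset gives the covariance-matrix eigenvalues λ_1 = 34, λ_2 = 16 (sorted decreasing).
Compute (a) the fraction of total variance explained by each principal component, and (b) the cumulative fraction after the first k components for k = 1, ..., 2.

Step 1 — total variance = trace(Sigma) = Σ λ_i = 34 + 16 = 50.

Step 2 — fraction explained by component i = λ_i / Σ λ:
  PC1: 34/50 = 0.68
  PC2: 16/50 = 0.32

Step 3 — cumulative fraction after k components = (λ_1 + ... + λ_k) / Σ λ:
  k = 1: 34/50 = 0.68
  k = 2: (34 + 16)/50 = 50/50 = 1

Summary (fraction, with percent):

explained: PC1 0.68 (68%), PC2 0.32 (32%);  cumulative: 0.68, 1


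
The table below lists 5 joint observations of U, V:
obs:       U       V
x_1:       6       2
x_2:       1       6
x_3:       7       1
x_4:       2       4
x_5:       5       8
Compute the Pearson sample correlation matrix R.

Step 1 — column means:
  mean(U) = (6 + 1 + 7 + 2 + 5) / 5 = 21/5 = 4.2
  mean(V) = (2 + 6 + 1 + 4 + 8) / 5 = 21/5 = 4.2

Step 2 — sample variances and covariances s[i,j] = (1/(n-1)) · Σ_k (x_{k,i} - mean_i) · (x_{k,j} - mean_j), with n-1 = 4:
  s[U,U] = ((1.8)·(1.8) + (-3.2)·(-3.2) + (2.8)·(2.8) + (-2.2)·(-2.2) + (0.8)·(0.8)) / 4 = 26.8/4 = 6.7
  s[U,V] = ((1.8)·(-2.2) + (-3.2)·(1.8) + (2.8)·(-3.2) + (-2.2)·(-0.2) + (0.8)·(3.8)) / 4 = -15.2/4 = -3.8
  s[V,V] = ((-2.2)·(-2.2) + (1.8)·(1.8) + (-3.2)·(-3.2) + (-0.2)·(-0.2) + (3.8)·(3.8)) / 4 = 32.8/4 = 8.2
  Sample standard deviations s_i = √(s[i,i]):
  s(U) = √(6.7) = 2.5884
  s(V) = √(8.2) = 2.8636

Step 3 — r_{ij} = s_{ij} / (s_i · s_j):
  r[U,U] = 1 (diagonal).
  r[U,V] = -3.8 / (2.5884 · 2.8636) = -3.8 / 7.4122 = -0.5127
  r[V,V] = 1 (diagonal).

R is symmetric with unit diagonal. Assembling:

R = [[1, -0.5127],
 [-0.5127, 1]]


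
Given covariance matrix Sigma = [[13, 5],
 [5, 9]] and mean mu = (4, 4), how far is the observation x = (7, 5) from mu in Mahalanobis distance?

Step 1 — centre the observation: (x - mu) = (3, 1).

Step 2 — invert Sigma. det(Sigma) = 13·9 - (5)² = 92.
  Sigma^{-1} = (1/det) · [[d, -b], [-b, a]] = [[0.0978, -0.0543],
 [-0.0543, 0.1413]].

Step 3 — form the quadratic (x - mu)^T · Sigma^{-1} · (x - mu):
  Sigma^{-1} · (x - mu) = (0.2391, -0.0217).
  (x - mu)^T · [Sigma^{-1} · (x - mu)] = (3)·(0.2391) + (1)·(-0.0217) = 0.6957.

Step 4 — take square root: d = √(0.6957) ≈ 0.8341.

d(x, mu) = √(0.6957) ≈ 0.8341


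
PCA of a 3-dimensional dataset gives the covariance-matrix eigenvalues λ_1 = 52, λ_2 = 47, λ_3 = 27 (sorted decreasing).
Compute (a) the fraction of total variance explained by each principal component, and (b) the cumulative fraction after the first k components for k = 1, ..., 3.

Step 1 — total variance = trace(Sigma) = Σ λ_i = 52 + 47 + 27 = 126.

Step 2 — fraction explained by component i = λ_i / Σ λ:
  PC1: 52/126 = 0.4127
  PC2: 47/126 = 0.373
  PC3: 27/126 = 0.2143

Step 3 — cumulative fraction after k components = (λ_1 + ... + λ_k) / Σ λ:
  k = 1: 52/126 = 0.4127
  k = 2: (52 + 47)/126 = 99/126 = 0.7857
  k = 3: (52 + 47 + 27)/126 = 126/126 = 1

Summary (fraction, with percent):

explained: PC1 0.4127 (41.27%), PC2 0.373 (37.3%), PC3 0.2143 (21.43%);  cumulative: 0.4127, 0.7857, 1


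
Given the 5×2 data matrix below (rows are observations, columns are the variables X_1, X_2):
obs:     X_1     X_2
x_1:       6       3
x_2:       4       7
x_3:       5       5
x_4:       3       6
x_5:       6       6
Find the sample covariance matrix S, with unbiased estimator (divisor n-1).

Step 1 — column means:
  mean(X_1) = (6 + 4 + 5 + 3 + 6) / 5 = 24/5 = 4.8
  mean(X_2) = (3 + 7 + 5 + 6 + 6) / 5 = 27/5 = 5.4

Step 2 — sample covariance S[i,j] = (1/(n-1)) · Σ_k (x_{k,i} - mean_i) · (x_{k,j} - mean_j), with n-1 = 4.
  S[X_1,X_1] = ((1.2)·(1.2) + (-0.8)·(-0.8) + (0.2)·(0.2) + (-1.8)·(-1.8) + (1.2)·(1.2)) / 4 = 6.8/4 = 1.7
  S[X_1,X_2] = ((1.2)·(-2.4) + (-0.8)·(1.6) + (0.2)·(-0.4) + (-1.8)·(0.6) + (1.2)·(0.6)) / 4 = -4.6/4 = -1.15
  S[X_2,X_2] = ((-2.4)·(-2.4) + (1.6)·(1.6) + (-0.4)·(-0.4) + (0.6)·(0.6) + (0.6)·(0.6)) / 4 = 9.2/4 = 2.3

S is symmetric (S[j,i] = S[i,j]). Assembling:

S = [[1.7, -1.15],
 [-1.15, 2.3]]


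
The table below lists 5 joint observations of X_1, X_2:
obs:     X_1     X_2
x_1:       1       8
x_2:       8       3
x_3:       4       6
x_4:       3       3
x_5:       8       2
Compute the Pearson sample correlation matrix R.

Step 1 — column means:
  mean(X_1) = (1 + 8 + 4 + 3 + 8) / 5 = 24/5 = 4.8
  mean(X_2) = (8 + 3 + 6 + 3 + 2) / 5 = 22/5 = 4.4

Step 2 — sample variances and covariances s[i,j] = (1/(n-1)) · Σ_k (x_{k,i} - mean_i) · (x_{k,j} - mean_j), with n-1 = 4:
  s[X_1,X_1] = ((-3.8)·(-3.8) + (3.2)·(3.2) + (-0.8)·(-0.8) + (-1.8)·(-1.8) + (3.2)·(3.2)) / 4 = 38.8/4 = 9.7
  s[X_1,X_2] = ((-3.8)·(3.6) + (3.2)·(-1.4) + (-0.8)·(1.6) + (-1.8)·(-1.4) + (3.2)·(-2.4)) / 4 = -24.6/4 = -6.15
  s[X_2,X_2] = ((3.6)·(3.6) + (-1.4)·(-1.4) + (1.6)·(1.6) + (-1.4)·(-1.4) + (-2.4)·(-2.4)) / 4 = 25.2/4 = 6.3
  Sample standard deviations s_i = √(s[i,i]):
  s(X_1) = √(9.7) = 3.1145
  s(X_2) = √(6.3) = 2.51

Step 3 — r_{ij} = s_{ij} / (s_i · s_j):
  r[X_1,X_1] = 1 (diagonal).
  r[X_1,X_2] = -6.15 / (3.1145 · 2.51) = -6.15 / 7.8173 = -0.7867
  r[X_2,X_2] = 1 (diagonal).

R is symmetric with unit diagonal. Assembling:

R = [[1, -0.7867],
 [-0.7867, 1]]


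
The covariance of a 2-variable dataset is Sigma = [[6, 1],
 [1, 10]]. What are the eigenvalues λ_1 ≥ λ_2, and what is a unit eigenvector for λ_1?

Step 1 — characteristic polynomial of 2×2 Sigma:
  det(Sigma - λI) = λ² - trace · λ + det = 0.
  trace = 6 + 10 = 16, det = 6·10 - (1)² = 59.
Step 2 — discriminant:
  Δ = trace² - 4·det = 256 - 236 = 20.
Step 3 — eigenvalues:
  λ = (trace ± √Δ)/2 = (16 ± 4.4721)/2,
  λ_1 = 10.2361,  λ_2 = 5.7639.

Step 4 — unit eigenvector for λ_1: solve (Sigma - λ_1 I)v = 0. First row:
  (6 - 10.2361)·v_x + (1)·v_y = 0, i.e. (-4.2361)·v_x + (1)·v_y = 0,
  so v ∝ (b, λ_1 - a) = (1, 4.2361) = u.
  ||u|| = √((1)² + (4.2361)²) = √(18.9443) ≈ 4.3525,
  v_1 = u/||u|| ≈ (0.2298, 0.9732) (||v_1|| = 1).

λ_1 = 10.2361,  λ_2 = 5.7639;  v_1 ≈ (0.2298, 0.9732)


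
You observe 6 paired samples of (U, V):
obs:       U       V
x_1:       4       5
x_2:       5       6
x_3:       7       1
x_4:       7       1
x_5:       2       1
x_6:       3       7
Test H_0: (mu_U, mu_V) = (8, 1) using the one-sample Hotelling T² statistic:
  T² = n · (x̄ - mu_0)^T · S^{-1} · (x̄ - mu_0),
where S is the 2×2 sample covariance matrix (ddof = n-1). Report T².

Step 1 — sample mean vector:
  mean(U) = (4 + 5 + 7 + 7 + 2 + 3) / 6 = 28/6 = 4.6667
  mean(V) = (5 + 6 + 1 + 1 + 1 + 7) / 6 = 21/6 = 3.5
  x̄ = (4.6667, 3.5),  deviation x̄ - mu_0 = (4.6667, 3.5) - (8, 1) = (-3.3333, 2.5).

Step 2 — sample covariance matrix, S[i,j] = (1/(n-1)) · Σ_k (x_{k,i} - mean_i) · (x_{k,j} - mean_j), divisor n-1 = 5:
  S[U,U] = ((-0.6667)·(-0.6667) + (0.3333)·(0.3333) + (2.3333)·(2.3333) + (2.3333)·(2.3333) + (-2.6667)·(-2.6667) + (-1.6667)·(-1.6667)) / 5 = 21.3333/5 = 4.2667
  S[U,V] = ((-0.6667)·(1.5) + (0.3333)·(2.5) + (2.3333)·(-2.5) + (2.3333)·(-2.5) + (-2.6667)·(-2.5) + (-1.6667)·(3.5)) / 5 = -11/5 = -2.2
  S[V,V] = ((1.5)·(1.5) + (2.5)·(2.5) + (-2.5)·(-2.5) + (-2.5)·(-2.5) + (-2.5)·(-2.5) + (3.5)·(3.5)) / 5 = 39.5/5 = 7.9
  S = [[4.2667, -2.2],
 [-2.2, 7.9]].

Step 3 — invert S. det(S) = 4.2667·7.9 - (-2.2)² = 28.8667.
  S^{-1} = (1/det) · [[d, -b], [-b, a]] = [[0.2737, 0.0762],
 [0.0762, 0.1478]].

Step 4 — quadratic form (x̄ - mu_0)^T · S^{-1} · (x̄ - mu_0):
  S^{-1} · (x̄ - mu_0) = (-0.7217, 0.1155),
  (x̄ - mu_0)^T · [...] = (-3.3333)·(-0.7217) + (2.5)·(0.1155) = 2.6944.

Step 5 — scale by n: T² = 6 · 2.6944 = 16.1663.

T² ≈ 16.1663


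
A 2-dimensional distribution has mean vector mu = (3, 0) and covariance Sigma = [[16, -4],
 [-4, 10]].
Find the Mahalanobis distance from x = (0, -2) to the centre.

Step 1 — centre the observation: (x - mu) = (-3, -2).

Step 2 — invert Sigma. det(Sigma) = 16·10 - (-4)² = 144.
  Sigma^{-1} = (1/det) · [[d, -b], [-b, a]] = [[0.0694, 0.0278],
 [0.0278, 0.1111]].

Step 3 — form the quadratic (x - mu)^T · Sigma^{-1} · (x - mu):
  Sigma^{-1} · (x - mu) = (-0.2639, -0.3056).
  (x - mu)^T · [Sigma^{-1} · (x - mu)] = (-3)·(-0.2639) + (-2)·(-0.3056) = 1.4028.

Step 4 — take square root: d = √(1.4028) ≈ 1.1844.

d(x, mu) = √(1.4028) ≈ 1.1844


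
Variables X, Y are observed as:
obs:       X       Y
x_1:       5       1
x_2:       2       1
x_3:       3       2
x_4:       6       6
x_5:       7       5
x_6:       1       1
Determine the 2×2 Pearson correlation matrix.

Step 1 — column means:
  mean(X) = (5 + 2 + 3 + 6 + 7 + 1) / 6 = 24/6 = 4
  mean(Y) = (1 + 1 + 2 + 6 + 5 + 1) / 6 = 16/6 = 2.6667

Step 2 — sample variances and covariances s[i,j] = (1/(n-1)) · Σ_k (x_{k,i} - mean_i) · (x_{k,j} - mean_j), with n-1 = 5:
  s[X,X] = ((1)·(1) + (-2)·(-2) + (-1)·(-1) + (2)·(2) + (3)·(3) + (-3)·(-3)) / 5 = 28/5 = 5.6
  s[X,Y] = ((1)·(-1.6667) + (-2)·(-1.6667) + (-1)·(-0.6667) + (2)·(3.3333) + (3)·(2.3333) + (-3)·(-1.6667)) / 5 = 21/5 = 4.2
  s[Y,Y] = ((-1.6667)·(-1.6667) + (-1.6667)·(-1.6667) + (-0.6667)·(-0.6667) + (3.3333)·(3.3333) + (2.3333)·(2.3333) + (-1.6667)·(-1.6667)) / 5 = 25.3333/5 = 5.0667
  Sample standard deviations s_i = √(s[i,i]):
  s(X) = √(5.6) = 2.3664
  s(Y) = √(5.0667) = 2.2509

Step 3 — r_{ij} = s_{ij} / (s_i · s_j):
  r[X,X] = 1 (diagonal).
  r[X,Y] = 4.2 / (2.3664 · 2.2509) = 4.2 / 5.3267 = 0.7885
  r[Y,Y] = 1 (diagonal).

R is symmetric with unit diagonal. Assembling:

R = [[1, 0.7885],
 [0.7885, 1]]
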